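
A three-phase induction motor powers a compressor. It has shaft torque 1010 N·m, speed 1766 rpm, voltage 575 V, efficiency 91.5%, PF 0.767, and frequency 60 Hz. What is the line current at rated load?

267 A

ω = 2π×1766/60 = 184.9 rad/s; P_out = τω = 1010 × 184.9 = 186749 W
P_in = P_out / η = 186749 / 0.915 = 204097 W
I_L = P_in / (√3·V_L·cosφ) = 204097 / (1.732 × 575 × 0.767) = 267 A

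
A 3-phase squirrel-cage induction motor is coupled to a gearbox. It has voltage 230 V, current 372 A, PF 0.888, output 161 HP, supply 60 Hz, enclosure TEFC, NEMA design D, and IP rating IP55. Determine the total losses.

11.5 kW

P_in = √3·V·I·cosφ = 1.732×230×372×0.888 = 131593 W
P_out = 161×746 = 120106 W
Losses = P_in − P_out = 131593 − 120106 = 11487 W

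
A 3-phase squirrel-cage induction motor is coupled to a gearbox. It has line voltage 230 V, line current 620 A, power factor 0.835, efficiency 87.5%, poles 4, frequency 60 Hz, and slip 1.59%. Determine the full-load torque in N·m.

P_in = √3·V·I·cosφ = 1.732 × 230 × 620 × 0.835 = 206231 W
P_out = η·P_in = 0.875 × 206231 = 180452 W
n_s = 120×60/4 = 1800 rpm; n = 1800×(1−0.0159) = 1771 rpm
ω = 2π×1771/60 = 185.5 rad/s
τ = P_out/ω = 180452/185.5 = 973 N·m

973 N·m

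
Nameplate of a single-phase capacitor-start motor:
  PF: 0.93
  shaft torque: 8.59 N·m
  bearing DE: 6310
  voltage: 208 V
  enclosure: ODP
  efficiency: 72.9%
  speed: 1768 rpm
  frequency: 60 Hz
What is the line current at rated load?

ω = 2π×1768/60 = 185.1 rad/s; P_out = τω = 8.59 × 185.1 = 1590 W
P_in = P_out / η = 1590 / 0.729 = 2181 W
I = P_in / (V·cosφ) = 2181 / (208 × 0.93) = 11.3 A

11.3 A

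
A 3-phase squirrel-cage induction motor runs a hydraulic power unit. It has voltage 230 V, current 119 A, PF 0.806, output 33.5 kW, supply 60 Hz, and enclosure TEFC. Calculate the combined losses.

4710 W

P_in = √3·V·I·cosφ = 1.732×230×119×0.806 = 38208 W
P_out = 33500 W
Losses = P_in − P_out = 38208 − 33500 = 4708 W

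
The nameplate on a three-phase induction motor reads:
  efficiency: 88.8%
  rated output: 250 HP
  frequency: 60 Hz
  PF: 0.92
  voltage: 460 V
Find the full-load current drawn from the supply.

P_out = 250 × 746 = 186500 W
P_in = P_out / η = 186500 / 0.888 = 210023 W
I_L = P_in / (√3·V_L·cosφ) = 210023 / (1.732 × 460 × 0.92) = 287 A

287 A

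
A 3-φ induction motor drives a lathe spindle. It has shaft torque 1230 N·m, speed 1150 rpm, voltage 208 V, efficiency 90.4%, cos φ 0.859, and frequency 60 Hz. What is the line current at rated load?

ω = 2π×1150/60 = 120.4 rad/s; P_out = τω = 1230 × 120.4 = 148092 W
P_in = P_out / η = 148092 / 0.904 = 163819 W
I_L = P_in / (√3·V_L·cosφ) = 163819 / (1.732 × 208 × 0.859) = 529 A

529 A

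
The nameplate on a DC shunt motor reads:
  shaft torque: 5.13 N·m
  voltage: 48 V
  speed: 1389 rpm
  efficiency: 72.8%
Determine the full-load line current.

21.4 A

ω = 2π×1389/60 = 145.5 rad/s; P_out = τω = 5.13 × 145.5 = 746 W
P_in = P_out / η = 746 / 0.728 = 1025 W
I = P_in / V = 1025 / 48 = 21.4 A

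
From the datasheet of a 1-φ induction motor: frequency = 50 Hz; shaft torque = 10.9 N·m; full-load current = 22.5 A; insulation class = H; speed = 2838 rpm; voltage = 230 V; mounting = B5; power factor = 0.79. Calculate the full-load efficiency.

ω = 2π × 2838/60 = 297.2 rad/s; P_out = τω = 10.9 × 297.2 = 3239 W
P_in = V·I·cosφ = 230 × 22.5 × 0.79 = 4088 W
η = P_out / P_in = 3239 / 4088 = 0.792 = 79.2%

79.2 %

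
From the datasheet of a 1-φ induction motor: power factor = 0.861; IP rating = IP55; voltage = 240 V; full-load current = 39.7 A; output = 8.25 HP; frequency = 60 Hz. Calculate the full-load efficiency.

75.0 %

P_out = 8.25 × 746 = 6155 W
P_in = V·I·cosφ = 240 × 39.7 × 0.861 = 8204 W
η = P_out / P_in = 6155 / 8204 = 0.750 = 75.0%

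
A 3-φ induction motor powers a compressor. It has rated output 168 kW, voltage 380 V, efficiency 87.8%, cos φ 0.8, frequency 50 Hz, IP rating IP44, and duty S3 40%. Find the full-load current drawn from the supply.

P_out = 168 kW = 168000 W
P_in = P_out / η = 168000 / 0.878 = 191344 W
I_L = P_in / (√3·V_L·cosφ) = 191344 / (1.732 × 380 × 0.8) = 363 A

363 A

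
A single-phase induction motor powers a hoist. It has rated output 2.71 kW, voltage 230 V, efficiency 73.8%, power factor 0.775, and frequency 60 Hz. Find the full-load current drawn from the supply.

P_out = 2.71 kW = 2710 W
P_in = P_out / η = 2710 / 0.738 = 3672 W
I = P_in / (V·cosφ) = 3672 / (230 × 0.775) = 20.6 A

20.6 A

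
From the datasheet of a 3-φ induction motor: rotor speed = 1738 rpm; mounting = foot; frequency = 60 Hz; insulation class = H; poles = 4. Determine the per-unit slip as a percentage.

3.44 %

n_s = 120f/p = 120×60/4 = 1800 rpm
s = (n_s − n)/n_s = (1800 − 1738)/1800 = 0.0344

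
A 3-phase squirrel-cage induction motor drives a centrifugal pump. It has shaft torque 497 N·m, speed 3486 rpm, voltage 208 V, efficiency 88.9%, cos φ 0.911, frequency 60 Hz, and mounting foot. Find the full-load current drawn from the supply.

ω = 2π×3486/60 = 365.1 rad/s; P_out = τω = 497 × 365.1 = 181455 W
P_in = P_out / η = 181455 / 0.889 = 204111 W
I_L = P_in / (√3·V_L·cosφ) = 204111 / (1.732 × 208 × 0.911) = 622 A

622 A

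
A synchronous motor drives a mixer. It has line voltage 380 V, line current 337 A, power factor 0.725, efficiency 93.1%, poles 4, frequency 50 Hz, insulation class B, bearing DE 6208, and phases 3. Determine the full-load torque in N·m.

P_in = √3·V·I·cosφ = 1.732 × 380 × 337 × 0.725 = 160805 W
P_out = η·P_in = 0.931 × 160805 = 149709 W
n = n_s = 120×50/4 = 1500 rpm (synchronous)
ω = 2π×1500/60 = 157.1 rad/s
τ = P_out/ω = 149709/157.1 = 953 N·m

953 N·m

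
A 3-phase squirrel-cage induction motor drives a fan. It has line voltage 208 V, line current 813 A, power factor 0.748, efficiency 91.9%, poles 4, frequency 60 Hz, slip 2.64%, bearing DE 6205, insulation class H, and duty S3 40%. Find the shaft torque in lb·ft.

809 lb·ft

P_in = √3·V·I·cosφ = 1.732 × 208 × 813 × 0.748 = 219080 W
P_out = η·P_in = 0.919 × 219080 = 201335 W
n_s = 120×60/4 = 1800 rpm; n = 1800×(1−0.0264) = 1752 rpm
ω = 2π×1752/60 = 183.5 rad/s
τ = P_out/ω = 201335/183.5 = 1097 N·m
In lb·ft: 1097/1.356 = 809 lb·ft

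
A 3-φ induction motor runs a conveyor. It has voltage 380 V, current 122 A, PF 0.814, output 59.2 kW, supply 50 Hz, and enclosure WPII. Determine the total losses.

6160 W

P_in = √3·V·I·cosφ = 1.732×380×122×0.814 = 65361 W
P_out = 59200 W
Losses = P_in − P_out = 65361 − 59200 = 6161 W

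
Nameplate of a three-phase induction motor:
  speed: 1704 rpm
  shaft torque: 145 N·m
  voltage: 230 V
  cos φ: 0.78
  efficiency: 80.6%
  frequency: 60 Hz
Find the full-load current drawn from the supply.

ω = 2π×1704/60 = 178.4 rad/s; P_out = τω = 145 × 178.4 = 25868 W
P_in = P_out / η = 25868 / 0.806 = 32094 W
I_L = P_in / (√3·V_L·cosφ) = 32094 / (1.732 × 230 × 0.78) = 103 A

103 A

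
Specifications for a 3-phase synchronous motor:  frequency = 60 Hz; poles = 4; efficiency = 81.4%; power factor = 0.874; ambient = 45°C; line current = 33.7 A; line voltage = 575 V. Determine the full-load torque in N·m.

P_in = √3·V·I·cosφ = 1.732 × 575 × 33.7 × 0.874 = 29333 W
P_out = η·P_in = 0.814 × 29333 = 23877 W
n = n_s = 120×60/4 = 1800 rpm (synchronous)
ω = 2π×1800/60 = 188.5 rad/s
τ = P_out/ω = 23877/188.5 = 127 N·m

127 N·m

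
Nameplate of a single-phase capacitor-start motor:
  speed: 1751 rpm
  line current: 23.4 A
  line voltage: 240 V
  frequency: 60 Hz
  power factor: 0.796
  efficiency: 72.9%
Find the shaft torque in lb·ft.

13.1 lb·ft

P_in = V·I·cosφ = 240 × 23.4 × 0.796 = 4470 W
P_out = η·P_in = 0.729 × 4470 = 3259 W
n = 1751 rpm
ω = 2π×1751/60 = 183.4 rad/s
τ = P_out/ω = 3259/183.4 = 17.77 N·m
In lb·ft: 17.77/1.356 = 13.1 lb·ft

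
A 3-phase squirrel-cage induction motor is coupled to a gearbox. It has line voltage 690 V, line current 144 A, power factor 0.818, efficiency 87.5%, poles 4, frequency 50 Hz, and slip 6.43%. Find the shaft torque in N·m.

P_in = √3·V·I·cosφ = 1.732 × 690 × 144 × 0.818 = 140771 W
P_out = η·P_in = 0.875 × 140771 = 123175 W
n_s = 120×50/4 = 1500 rpm; n = 1500×(1−0.0643) = 1404 rpm
ω = 2π×1404/60 = 147 rad/s
τ = P_out/ω = 123175/147 = 838 N·m

838 N·m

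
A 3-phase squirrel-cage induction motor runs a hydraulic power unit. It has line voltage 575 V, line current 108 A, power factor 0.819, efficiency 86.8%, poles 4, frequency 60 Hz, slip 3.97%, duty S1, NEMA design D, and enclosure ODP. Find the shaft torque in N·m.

P_in = √3·V·I·cosφ = 1.732 × 575 × 108 × 0.819 = 88089 W
P_out = η·P_in = 0.868 × 88089 = 76461 W
n_s = 120×60/4 = 1800 rpm; n = 1800×(1−0.0397) = 1729 rpm
ω = 2π×1729/60 = 181.1 rad/s
τ = P_out/ω = 76461/181.1 = 422 N·m

422 N·m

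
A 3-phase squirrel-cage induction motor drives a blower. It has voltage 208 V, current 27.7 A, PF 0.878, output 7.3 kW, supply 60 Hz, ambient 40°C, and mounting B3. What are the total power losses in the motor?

1460 W

P_in = √3·V·I·cosφ = 1.732×208×27.7×0.878 = 8762 W
P_out = 7300 W
Losses = P_in − P_out = 8762 − 7300 = 1462 W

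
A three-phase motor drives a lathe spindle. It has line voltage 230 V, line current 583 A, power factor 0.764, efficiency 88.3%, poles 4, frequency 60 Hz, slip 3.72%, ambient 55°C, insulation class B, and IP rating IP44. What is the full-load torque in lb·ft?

637 lb·ft

P_in = √3·V·I·cosφ = 1.732 × 230 × 583 × 0.764 = 177434 W
P_out = η·P_in = 0.883 × 177434 = 156674 W
n_s = 120×60/4 = 1800 rpm; n = 1800×(1−0.0372) = 1733 rpm
ω = 2π×1733/60 = 181.5 rad/s
τ = P_out/ω = 156674/181.5 = 863.2 N·m
In lb·ft: 863.2/1.356 = 637 lb·ft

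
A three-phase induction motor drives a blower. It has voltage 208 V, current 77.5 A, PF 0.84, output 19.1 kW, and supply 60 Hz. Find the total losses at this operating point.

P_in = √3·V·I·cosφ = 1.732×208×77.5×0.84 = 23453 W
P_out = 19100 W
Losses = P_in − P_out = 23453 − 19100 = 4353 W

4350 W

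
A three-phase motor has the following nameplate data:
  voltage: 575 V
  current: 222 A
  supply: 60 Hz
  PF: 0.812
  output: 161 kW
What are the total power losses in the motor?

18500 W

P_in = √3·V·I·cosφ = 1.732×575×222×0.812 = 179525 W
P_out = 161000 W
Losses = P_in − P_out = 179525 − 161000 = 18525 W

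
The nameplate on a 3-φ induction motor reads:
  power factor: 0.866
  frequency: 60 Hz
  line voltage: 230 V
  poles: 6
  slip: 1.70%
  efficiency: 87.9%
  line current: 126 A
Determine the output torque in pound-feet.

228 lb·ft

P_in = √3·V·I·cosφ = 1.732 × 230 × 126 × 0.866 = 43467 W
P_out = η·P_in = 0.879 × 43467 = 38207 W
n_s = 120×60/6 = 1200 rpm; n = 1200×(1−0.017) = 1180 rpm
ω = 2π×1180/60 = 123.6 rad/s
τ = P_out/ω = 38207/123.6 = 309.1 N·m
In lb·ft: 309.1/1.356 = 228 lb·ft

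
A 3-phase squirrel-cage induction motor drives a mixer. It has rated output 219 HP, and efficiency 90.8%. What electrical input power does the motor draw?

P_out = 219 × 746 = 163374 W
P_in = P_out/η = 163374/0.908 = 179927 W = 180 kW

180 kW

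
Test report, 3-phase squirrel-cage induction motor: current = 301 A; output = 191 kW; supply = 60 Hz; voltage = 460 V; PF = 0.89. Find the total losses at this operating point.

P_in = √3·V·I·cosφ = 1.732×460×301×0.89 = 213433 W
P_out = 191000 W
Losses = P_in − P_out = 213433 − 191000 = 22433 W

22400 W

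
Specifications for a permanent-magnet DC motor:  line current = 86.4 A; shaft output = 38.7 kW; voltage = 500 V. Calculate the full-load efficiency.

P_out = 38.7 kW = 38700 W
P_in = V·I = 500 × 86.4 = 43200 W
η = P_out / P_in = 38700 / 43200 = 0.896 = 89.6%

89.6 %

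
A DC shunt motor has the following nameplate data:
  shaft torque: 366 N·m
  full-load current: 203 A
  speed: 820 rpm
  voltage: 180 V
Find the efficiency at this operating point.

86.0 %

ω = 2π × 820/60 = 85.87 rad/s; P_out = τω = 366 × 85.87 = 31428 W
P_in = V·I = 180 × 203 = 36540 W
η = P_out / P_in = 31428 / 36540 = 0.860 = 86.0%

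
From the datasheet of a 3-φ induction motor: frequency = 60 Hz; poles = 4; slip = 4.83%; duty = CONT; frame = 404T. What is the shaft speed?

n_s = 120f/p = 120×60/4 = 1800 rpm
n = n_s(1 − s) = 1800 × (1 − 0.0483) = 1713 rpm

1713 rpm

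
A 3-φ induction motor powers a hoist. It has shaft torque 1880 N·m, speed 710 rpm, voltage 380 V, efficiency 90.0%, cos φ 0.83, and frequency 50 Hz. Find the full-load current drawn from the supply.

ω = 2π×710/60 = 74.35 rad/s; P_out = τω = 1880 × 74.35 = 139778 W
P_in = P_out / η = 139778 / 0.900 = 155309 W
I_L = P_in / (√3·V_L·cosφ) = 155309 / (1.732 × 380 × 0.83) = 284 A

284 A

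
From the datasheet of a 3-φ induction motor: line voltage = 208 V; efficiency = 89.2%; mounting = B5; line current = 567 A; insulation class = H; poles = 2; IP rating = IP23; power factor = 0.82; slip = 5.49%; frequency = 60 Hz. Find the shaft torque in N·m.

P_in = √3·V·I·cosφ = 1.732 × 208 × 567 × 0.82 = 167497 W
P_out = η·P_in = 0.892 × 167497 = 149407 W
n_s = 120×60/2 = 3600 rpm; n = 3600×(1−0.0549) = 3402 rpm
ω = 2π×3402/60 = 356.3 rad/s
τ = P_out/ω = 149407/356.3 = 419 N·m

419 N·m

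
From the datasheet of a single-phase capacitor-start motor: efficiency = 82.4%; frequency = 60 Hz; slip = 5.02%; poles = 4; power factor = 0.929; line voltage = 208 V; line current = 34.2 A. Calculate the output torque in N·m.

30.4 N·m

P_in = V·I·cosφ = 208 × 34.2 × 0.929 = 6609 W
P_out = η·P_in = 0.824 × 6609 = 5446 W
n_s = 120×60/4 = 1800 rpm; n = 1800×(1−0.0502) = 1710 rpm
ω = 2π×1710/60 = 179.1 rad/s
τ = P_out/ω = 5446/179.1 = 30.4 N·m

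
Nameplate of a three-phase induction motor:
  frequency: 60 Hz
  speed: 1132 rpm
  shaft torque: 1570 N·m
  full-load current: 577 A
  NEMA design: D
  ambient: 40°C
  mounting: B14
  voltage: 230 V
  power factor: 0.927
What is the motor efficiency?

87.3 %

ω = 2π × 1132/60 = 118.5 rad/s; P_out = τω = 1570 × 118.5 = 186045 W
P_in = √3·V_L·I_L·cosφ = 1.732 × 230 × 577 × 0.927 = 213074 W
η = P_out / P_in = 186045 / 213074 = 0.873 = 87.3%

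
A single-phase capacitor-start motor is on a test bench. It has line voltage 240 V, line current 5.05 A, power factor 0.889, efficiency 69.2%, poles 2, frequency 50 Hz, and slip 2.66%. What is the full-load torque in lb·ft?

P_in = V·I·cosφ = 240 × 5.05 × 0.889 = 1077 W
P_out = η·P_in = 0.692 × 1077 = 745 W
n_s = 120×50/2 = 3000 rpm; n = 3000×(1−0.0266) = 2920 rpm
ω = 2π×2920/60 = 305.8 rad/s
τ = P_out/ω = 745/305.8 = 2.436 N·m
In lb·ft: 2.436/1.356 = 1.8 lb·ft

1.8 lb·ft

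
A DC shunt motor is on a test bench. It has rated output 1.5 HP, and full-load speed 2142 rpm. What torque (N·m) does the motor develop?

4.99 N·m

P_out = 1.5 × 746 = 1119 W
ω = 2π × 2142/60 = 224.3 rad/s
τ = P_out/ω = 1119/224.3 = 4.99 N·m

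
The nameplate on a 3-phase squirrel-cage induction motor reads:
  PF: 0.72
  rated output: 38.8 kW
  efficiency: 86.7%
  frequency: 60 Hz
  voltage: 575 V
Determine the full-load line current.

62.4 A

P_out = 38.8 kW = 38800 W
P_in = P_out / η = 38800 / 0.867 = 44752 W
I_L = P_in / (√3·V_L·cosφ) = 44752 / (1.732 × 575 × 0.72) = 62.4 A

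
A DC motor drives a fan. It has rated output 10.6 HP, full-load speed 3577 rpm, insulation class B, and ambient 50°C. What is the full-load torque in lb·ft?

15.6 lb·ft

P_out = 10.6 × 746 = 7908 W
ω = 2π × 3577/60 = 374.6 rad/s
τ = P_out/ω = 7908/374.6 = 21.11 N·m
In lb·ft: 21.11/1.356 = 15.6 lb·ft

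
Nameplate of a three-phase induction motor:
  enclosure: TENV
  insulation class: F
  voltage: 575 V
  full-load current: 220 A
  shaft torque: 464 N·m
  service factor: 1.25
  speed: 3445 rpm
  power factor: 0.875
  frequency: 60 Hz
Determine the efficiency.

ω = 2π × 3445/60 = 360.8 rad/s; P_out = τω = 464 × 360.8 = 167411 W
P_in = √3·V_L·I_L·cosφ = 1.732 × 575 × 220 × 0.875 = 191711 W
η = P_out / P_in = 167411 / 191711 = 0.873 = 87.3%

87.3 %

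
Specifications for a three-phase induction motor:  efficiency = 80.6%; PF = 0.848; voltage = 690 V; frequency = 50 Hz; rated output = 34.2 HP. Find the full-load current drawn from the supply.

P_out = 34.2 × 746 = 25513 W
P_in = P_out / η = 25513 / 0.806 = 31654 W
I_L = P_in / (√3·V_L·cosφ) = 31654 / (1.732 × 690 × 0.848) = 31.2 A

31.2 A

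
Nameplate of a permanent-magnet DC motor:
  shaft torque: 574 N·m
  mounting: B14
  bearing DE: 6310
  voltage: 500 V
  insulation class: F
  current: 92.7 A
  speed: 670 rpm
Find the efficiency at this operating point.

ω = 2π × 670/60 = 70.16 rad/s; P_out = τω = 574 × 70.16 = 40272 W
P_in = V·I = 500 × 92.7 = 46350 W
η = P_out / P_in = 40272 / 46350 = 0.869 = 86.9%

86.9 %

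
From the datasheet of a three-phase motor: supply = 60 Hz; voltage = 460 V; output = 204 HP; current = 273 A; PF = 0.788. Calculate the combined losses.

P_in = √3·V·I·cosφ = 1.732×460×273×0.788 = 171394 W
P_out = 204×746 = 152184 W
Losses = P_in − P_out = 171394 − 152184 = 19210 W

19200 W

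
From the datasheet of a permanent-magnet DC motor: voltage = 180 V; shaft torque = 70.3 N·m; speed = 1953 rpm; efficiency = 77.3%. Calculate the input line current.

ω = 2π×1953/60 = 204.5 rad/s; P_out = τω = 70.3 × 204.5 = 14376 W
P_in = P_out / η = 14376 / 0.773 = 18598 W
I = P_in / V = 18598 / 180 = 103 A

103 A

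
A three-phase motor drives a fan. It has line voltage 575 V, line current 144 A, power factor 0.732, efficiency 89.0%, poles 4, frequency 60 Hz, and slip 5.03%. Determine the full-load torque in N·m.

522 N·m

P_in = √3·V·I·cosφ = 1.732 × 575 × 144 × 0.732 = 104976 W
P_out = η·P_in = 0.89 × 104976 = 93429 W
n_s = 120×60/4 = 1800 rpm; n = 1800×(1−0.0503) = 1709 rpm
ω = 2π×1709/60 = 179 rad/s
τ = P_out/ω = 93429/179 = 522 N·m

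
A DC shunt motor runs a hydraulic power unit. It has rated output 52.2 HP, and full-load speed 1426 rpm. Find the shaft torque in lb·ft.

192 lb·ft

P_out = 52.2 × 746 = 38941 W
ω = 2π × 1426/60 = 149.3 rad/s
τ = P_out/ω = 38941/149.3 = 260.8 N·m
In lb·ft: 260.8/1.356 = 192 lb·ft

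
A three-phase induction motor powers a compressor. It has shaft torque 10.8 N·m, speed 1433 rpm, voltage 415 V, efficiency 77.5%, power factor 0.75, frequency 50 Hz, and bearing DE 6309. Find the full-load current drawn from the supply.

ω = 2π×1433/60 = 150.1 rad/s; P_out = τω = 10.8 × 150.1 = 1621 W
P_in = P_out / η = 1621 / 0.775 = 2092 W
I_L = P_in / (√3·V_L·cosφ) = 2092 / (1.732 × 415 × 0.75) = 3.88 A

3.88 A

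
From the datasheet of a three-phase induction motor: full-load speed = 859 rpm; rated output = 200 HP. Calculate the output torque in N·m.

P_out = 200 × 746 = 149200 W
ω = 2π × 859/60 = 89.95 rad/s
τ = P_out/ω = 149200/89.95 = 1660 N·m

1660 N·m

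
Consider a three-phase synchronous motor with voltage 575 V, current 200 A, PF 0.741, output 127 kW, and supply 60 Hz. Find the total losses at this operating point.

P_in = √3·V·I·cosφ = 1.732×575×200×0.741 = 147592 W
P_out = 127000 W
Losses = P_in − P_out = 147592 − 127000 = 20592 W

20600 W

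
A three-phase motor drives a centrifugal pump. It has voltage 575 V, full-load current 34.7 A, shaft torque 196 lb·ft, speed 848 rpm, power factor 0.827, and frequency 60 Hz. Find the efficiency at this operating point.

τ = 196 lb·ft × 1.356 = 265.8 N·m
ω = 2π × 848/60 = 88.8 rad/s; P_out = τω = 265.8 × 88.8 = 23603 W
P_in = √3·V_L·I_L·cosφ = 1.732 × 575 × 34.7 × 0.827 = 28579 W
η = P_out / P_in = 23603 / 28579 = 0.826 = 82.6%

82.6 %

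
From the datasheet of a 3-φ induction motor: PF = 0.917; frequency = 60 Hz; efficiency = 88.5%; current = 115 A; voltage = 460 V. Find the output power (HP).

99.7 HP

P_in = √3·V·I·cosφ = 1.732 × 460 × 115 × 0.917 = 84018 W
P_out = η·P_in = 0.885 × 84018 = 74356 W
= 74356/746 = 99.7 HP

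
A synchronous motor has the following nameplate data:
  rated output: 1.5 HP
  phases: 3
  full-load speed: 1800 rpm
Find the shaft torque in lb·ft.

P_out = 1.5 × 746 = 1119 W
ω = 2π × 1800/60 = 188.5 rad/s
τ = P_out/ω = 1119/188.5 = 5.936 N·m
In lb·ft: 5.936/1.356 = 4.38 lb·ft

4.38 lb·ft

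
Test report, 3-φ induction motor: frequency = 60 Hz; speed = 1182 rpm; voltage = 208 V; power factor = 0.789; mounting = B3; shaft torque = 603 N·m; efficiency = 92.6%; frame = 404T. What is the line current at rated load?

ω = 2π×1182/60 = 123.8 rad/s; P_out = τω = 603 × 123.8 = 74651 W
P_in = P_out / η = 74651 / 0.926 = 80617 W
I_L = P_in / (√3·V_L·cosφ) = 80617 / (1.732 × 208 × 0.789) = 284 A

284 A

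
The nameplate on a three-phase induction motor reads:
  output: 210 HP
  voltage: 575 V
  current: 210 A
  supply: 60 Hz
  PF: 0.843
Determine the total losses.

19600 W

P_in = √3·V·I·cosφ = 1.732×575×210×0.843 = 176304 W
P_out = 210×746 = 156660 W
Losses = P_in − P_out = 176304 − 156660 = 19644 W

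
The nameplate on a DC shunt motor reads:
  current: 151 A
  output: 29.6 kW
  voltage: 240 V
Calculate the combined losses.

6.64 kW

P_in = V·I = 240×151 = 36240 W
P_out = 29600 W
Losses = P_in − P_out = 36240 − 29600 = 6640 W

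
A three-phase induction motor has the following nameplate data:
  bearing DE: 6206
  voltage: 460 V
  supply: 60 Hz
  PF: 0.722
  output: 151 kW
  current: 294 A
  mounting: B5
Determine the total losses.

P_in = √3·V·I·cosφ = 1.732×460×294×0.722 = 169118 W
P_out = 151000 W
Losses = P_in − P_out = 169118 − 151000 = 18118 W

18100 W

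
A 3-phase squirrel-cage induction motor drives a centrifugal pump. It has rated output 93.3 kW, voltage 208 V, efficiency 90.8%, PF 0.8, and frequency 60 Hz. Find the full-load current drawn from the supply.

357 A

P_out = 93.3 kW = 93300 W
P_in = P_out / η = 93300 / 0.908 = 102753 W
I_L = P_in / (√3·V_L·cosφ) = 102753 / (1.732 × 208 × 0.8) = 357 A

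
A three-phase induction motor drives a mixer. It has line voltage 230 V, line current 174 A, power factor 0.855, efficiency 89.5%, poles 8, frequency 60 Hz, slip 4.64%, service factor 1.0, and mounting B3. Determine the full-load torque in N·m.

P_in = √3·V·I·cosφ = 1.732 × 230 × 174 × 0.855 = 59264 W
P_out = η·P_in = 0.895 × 59264 = 53041 W
n_s = 120×60/8 = 900 rpm; n = 900×(1−0.0464) = 858 rpm
ω = 2π×858/60 = 89.85 rad/s
τ = P_out/ω = 53041/89.85 = 590 N·m

590 N·m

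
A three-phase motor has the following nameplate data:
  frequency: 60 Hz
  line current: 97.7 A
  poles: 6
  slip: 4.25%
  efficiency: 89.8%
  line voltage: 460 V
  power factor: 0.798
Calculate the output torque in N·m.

464 N·m

P_in = √3·V·I·cosφ = 1.732 × 460 × 97.7 × 0.798 = 62116 W
P_out = η·P_in = 0.898 × 62116 = 55780 W
n_s = 120×60/6 = 1200 rpm; n = 1200×(1−0.0425) = 1149 rpm
ω = 2π×1149/60 = 120.3 rad/s
τ = P_out/ω = 55780/120.3 = 464 N·m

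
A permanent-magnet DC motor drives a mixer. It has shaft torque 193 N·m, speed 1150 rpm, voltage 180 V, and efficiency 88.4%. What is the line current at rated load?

ω = 2π×1150/60 = 120.4 rad/s; P_out = τω = 193 × 120.4 = 23237 W
P_in = P_out / η = 23237 / 0.884 = 26286 W
I = P_in / V = 26286 / 180 = 146 A

146 A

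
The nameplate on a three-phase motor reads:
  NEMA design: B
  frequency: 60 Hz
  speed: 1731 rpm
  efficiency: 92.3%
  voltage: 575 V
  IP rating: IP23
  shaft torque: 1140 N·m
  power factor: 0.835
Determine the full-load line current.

269 A

ω = 2π×1731/60 = 181.3 rad/s; P_out = τω = 1140 × 181.3 = 206682 W
P_in = P_out / η = 206682 / 0.923 = 223924 W
I_L = P_in / (√3·V_L·cosφ) = 223924 / (1.732 × 575 × 0.835) = 269 A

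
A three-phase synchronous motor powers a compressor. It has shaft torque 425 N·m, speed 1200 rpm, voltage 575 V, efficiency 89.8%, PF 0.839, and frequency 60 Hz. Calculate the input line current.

ω = 2π×1200/60 = 125.7 rad/s; P_out = τω = 425 × 125.7 = 53423 W
P_in = P_out / η = 53423 / 0.898 = 59491 W
I_L = P_in / (√3·V_L·cosφ) = 59491 / (1.732 × 575 × 0.839) = 71.2 A

71.2 A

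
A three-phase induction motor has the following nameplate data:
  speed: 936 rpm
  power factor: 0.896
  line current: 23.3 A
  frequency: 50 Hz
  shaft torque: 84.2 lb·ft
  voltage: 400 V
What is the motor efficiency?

77.4 %

τ = 84.2 lb·ft × 1.356 = 114.2 N·m
ω = 2π × 936/60 = 98.02 rad/s; P_out = τω = 114.2 × 98.02 = 11194 W
P_in = √3·V_L·I_L·cosφ = 1.732 × 400 × 23.3 × 0.896 = 14463 W
η = P_out / P_in = 11194 / 14463 = 0.774 = 77.4%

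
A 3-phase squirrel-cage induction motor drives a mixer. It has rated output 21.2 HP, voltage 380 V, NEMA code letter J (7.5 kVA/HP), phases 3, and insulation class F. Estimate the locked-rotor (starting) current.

242 A

S_LR = 7.5 × 21.2 = 159 kVA
I_LR = S_LR/(√3·V_L) = 159000/(1.732×380) = 242 A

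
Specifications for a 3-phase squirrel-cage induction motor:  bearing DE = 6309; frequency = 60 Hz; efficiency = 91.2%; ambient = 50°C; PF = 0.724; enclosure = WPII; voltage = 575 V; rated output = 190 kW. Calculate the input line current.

P_out = 190 kW = 190000 W
P_in = P_out / η = 190000 / 0.912 = 208333 W
I_L = P_in / (√3·V_L·cosφ) = 208333 / (1.732 × 575 × 0.724) = 289 A

289 A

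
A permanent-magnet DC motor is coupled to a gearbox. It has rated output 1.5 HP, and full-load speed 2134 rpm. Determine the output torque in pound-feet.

3.69 lb·ft

P_out = 1.5 × 746 = 1119 W
ω = 2π × 2134/60 = 223.5 rad/s
τ = P_out/ω = 1119/223.5 = 5.007 N·m
In lb·ft: 5.007/1.356 = 3.69 lb·ft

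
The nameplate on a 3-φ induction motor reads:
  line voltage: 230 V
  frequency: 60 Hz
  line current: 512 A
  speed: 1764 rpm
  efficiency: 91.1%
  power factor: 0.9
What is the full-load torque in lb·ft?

P_in = √3·V·I·cosφ = 1.732 × 230 × 512 × 0.9 = 183564 W
P_out = η·P_in = 0.911 × 183564 = 167227 W
n = 1764 rpm
ω = 2π×1764/60 = 184.7 rad/s
τ = P_out/ω = 167227/184.7 = 905.4 N·m
In lb·ft: 905.4/1.356 = 668 lb·ft

668 lb·ft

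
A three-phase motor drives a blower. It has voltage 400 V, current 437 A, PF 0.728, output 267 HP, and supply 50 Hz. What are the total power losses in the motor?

21.2 kW

P_in = √3·V·I·cosφ = 1.732×400×437×0.728 = 220405 W
P_out = 267×746 = 199182 W
Losses = P_in − P_out = 220405 − 199182 = 21223 W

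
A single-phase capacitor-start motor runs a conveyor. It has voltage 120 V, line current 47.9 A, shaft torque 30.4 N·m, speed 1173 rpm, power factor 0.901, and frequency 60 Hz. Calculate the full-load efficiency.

72.1 %

ω = 2π × 1173/60 = 122.8 rad/s; P_out = τω = 30.4 × 122.8 = 3733 W
P_in = V·I·cosφ = 120 × 47.9 × 0.901 = 5179 W
η = P_out / P_in = 3733 / 5179 = 0.721 = 72.1%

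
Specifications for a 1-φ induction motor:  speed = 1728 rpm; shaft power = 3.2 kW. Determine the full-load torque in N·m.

17.7 N·m

ω = 2π × 1728/60 = 181 rad/s
τ = P/ω = 3200/181 = 17.7 N·m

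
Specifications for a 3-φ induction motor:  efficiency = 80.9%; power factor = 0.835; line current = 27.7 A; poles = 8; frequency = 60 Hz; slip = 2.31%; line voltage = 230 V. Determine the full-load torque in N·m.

P_in = √3·V·I·cosφ = 1.732 × 230 × 27.7 × 0.835 = 9214 W
P_out = η·P_in = 0.809 × 9214 = 7454 W
n_s = 120×60/8 = 900 rpm; n = 900×(1−0.0231) = 879 rpm
ω = 2π×879/60 = 92.05 rad/s
τ = P_out/ω = 7454/92.05 = 81 N·m

81 N·m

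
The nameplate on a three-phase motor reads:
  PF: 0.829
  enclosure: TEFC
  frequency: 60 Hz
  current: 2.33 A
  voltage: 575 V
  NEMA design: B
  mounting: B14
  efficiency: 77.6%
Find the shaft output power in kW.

1.49 kW

P_in = √3·V·I·cosφ = 1.732 × 575 × 2.33 × 0.829 = 1924 W
P_out = η·P_in = 0.776 × 1924 = 1493 W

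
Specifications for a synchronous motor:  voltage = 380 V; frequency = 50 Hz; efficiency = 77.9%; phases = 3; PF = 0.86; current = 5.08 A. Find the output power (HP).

P_in = √3·V·I·cosφ = 1.732 × 380 × 5.08 × 0.86 = 2875 W
P_out = η·P_in = 0.779 × 2875 = 2240 W
= 2240/746 = 3 HP

3 HP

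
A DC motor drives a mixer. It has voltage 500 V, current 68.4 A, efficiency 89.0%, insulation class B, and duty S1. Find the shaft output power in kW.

P_in = V·I = 500 × 68.4 = 34200 W
P_out = η·P_in = 0.89 × 34200 = 30438 W

30.4 kW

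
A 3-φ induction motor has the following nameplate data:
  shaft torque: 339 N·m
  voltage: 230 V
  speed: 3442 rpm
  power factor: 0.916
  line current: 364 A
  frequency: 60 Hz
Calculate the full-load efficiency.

92.0 %

ω = 2π × 3442/60 = 360.4 rad/s; P_out = τω = 339 × 360.4 = 122176 W
P_in = √3·V_L·I_L·cosφ = 1.732 × 230 × 364 × 0.916 = 132823 W
η = P_out / P_in = 122176 / 132823 = 0.920 = 92.0%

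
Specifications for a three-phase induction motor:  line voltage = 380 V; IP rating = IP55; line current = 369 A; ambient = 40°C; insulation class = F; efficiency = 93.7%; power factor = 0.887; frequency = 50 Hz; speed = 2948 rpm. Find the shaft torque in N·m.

P_in = √3·V·I·cosφ = 1.732 × 380 × 369 × 0.887 = 215418 W
P_out = η·P_in = 0.937 × 215418 = 201847 W
n = 2948 rpm
ω = 2π×2948/60 = 308.7 rad/s
τ = P_out/ω = 201847/308.7 = 654 N·m

654 N·m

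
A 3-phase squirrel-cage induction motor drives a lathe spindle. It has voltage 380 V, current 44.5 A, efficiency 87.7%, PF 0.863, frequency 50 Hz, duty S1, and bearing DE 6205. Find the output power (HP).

P_in = √3·V·I·cosφ = 1.732 × 380 × 44.5 × 0.863 = 25276 W
P_out = η·P_in = 0.877 × 25276 = 22167 W
= 22167/746 = 29.7 HP

29.7 HP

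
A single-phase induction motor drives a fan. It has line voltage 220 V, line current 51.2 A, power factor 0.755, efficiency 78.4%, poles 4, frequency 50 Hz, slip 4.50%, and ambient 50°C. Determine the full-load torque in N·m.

44.4 N·m

P_in = V·I·cosφ = 220 × 51.2 × 0.755 = 8504 W
P_out = η·P_in = 0.784 × 8504 = 6667 W
n_s = 120×50/4 = 1500 rpm; n = 1500×(1−0.045) = 1433 rpm
ω = 2π×1433/60 = 150.1 rad/s
τ = P_out/ω = 6667/150.1 = 44.4 N·m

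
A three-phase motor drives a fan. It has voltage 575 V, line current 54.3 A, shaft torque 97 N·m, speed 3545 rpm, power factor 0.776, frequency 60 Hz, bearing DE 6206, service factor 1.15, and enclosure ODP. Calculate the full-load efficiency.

ω = 2π × 3545/60 = 371.2 rad/s; P_out = τω = 97 × 371.2 = 36006 W
P_in = √3·V_L·I_L·cosφ = 1.732 × 575 × 54.3 × 0.776 = 41964 W
η = P_out / P_in = 36006 / 41964 = 0.858 = 85.8%

85.8 %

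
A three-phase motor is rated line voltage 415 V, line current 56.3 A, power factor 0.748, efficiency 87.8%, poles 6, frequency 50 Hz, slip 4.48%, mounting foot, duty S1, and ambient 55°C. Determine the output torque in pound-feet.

P_in = √3·V·I·cosφ = 1.732 × 415 × 56.3 × 0.748 = 30270 W
P_out = η·P_in = 0.878 × 30270 = 26577 W
n_s = 120×50/6 = 1000 rpm; n = 1000×(1−0.0448) = 955 rpm
ω = 2π×955/60 = 100 rad/s
τ = P_out/ω = 26577/100 = 265.8 N·m
In lb·ft: 265.8/1.356 = 196 lb·ft

196 lb·ft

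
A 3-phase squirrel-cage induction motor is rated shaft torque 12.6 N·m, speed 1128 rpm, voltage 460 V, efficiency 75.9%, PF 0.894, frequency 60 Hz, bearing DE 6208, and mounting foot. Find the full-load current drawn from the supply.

ω = 2π×1128/60 = 118.1 rad/s; P_out = τω = 12.6 × 118.1 = 1488 W
P_in = P_out / η = 1488 / 0.759 = 1960 W
I_L = P_in / (√3·V_L·cosφ) = 1960 / (1.732 × 460 × 0.894) = 2.75 A

2.75 A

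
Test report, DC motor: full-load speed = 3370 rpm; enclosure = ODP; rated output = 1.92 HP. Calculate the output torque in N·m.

4.06 N·m

P_out = 1.92 × 746 = 1432 W
ω = 2π × 3370/60 = 352.9 rad/s
τ = P_out/ω = 1432/352.9 = 4.06 N·m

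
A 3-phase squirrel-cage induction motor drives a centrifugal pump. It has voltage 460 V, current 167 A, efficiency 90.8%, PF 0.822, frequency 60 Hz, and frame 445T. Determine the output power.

99.3 kW

P_in = √3·V·I·cosφ = 1.732 × 460 × 167 × 0.822 = 109369 W
P_out = η·P_in = 0.908 × 109369 = 99307 W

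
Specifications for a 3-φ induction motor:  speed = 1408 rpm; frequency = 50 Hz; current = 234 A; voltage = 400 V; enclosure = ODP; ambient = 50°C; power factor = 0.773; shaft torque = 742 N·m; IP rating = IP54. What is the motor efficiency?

87.3 %

ω = 2π × 1408/60 = 147.4 rad/s; P_out = τω = 742 × 147.4 = 109371 W
P_in = √3·V_L·I_L·cosφ = 1.732 × 400 × 234 × 0.773 = 125315 W
η = P_out / P_in = 109371 / 125315 = 0.873 = 87.3%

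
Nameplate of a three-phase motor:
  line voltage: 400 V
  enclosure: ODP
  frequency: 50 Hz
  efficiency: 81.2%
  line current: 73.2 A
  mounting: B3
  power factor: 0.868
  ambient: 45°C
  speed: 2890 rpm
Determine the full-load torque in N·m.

118 N·m

P_in = √3·V·I·cosφ = 1.732 × 400 × 73.2 × 0.868 = 44019 W
P_out = η·P_in = 0.812 × 44019 = 35743 W
n = 2890 rpm
ω = 2π×2890/60 = 302.6 rad/s
τ = P_out/ω = 35743/302.6 = 118 N·m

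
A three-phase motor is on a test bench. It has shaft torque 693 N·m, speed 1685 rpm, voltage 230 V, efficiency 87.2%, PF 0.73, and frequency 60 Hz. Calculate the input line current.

ω = 2π×1685/60 = 176.5 rad/s; P_out = τω = 693 × 176.5 = 122315 W
P_in = P_out / η = 122315 / 0.872 = 140269 W
I_L = P_in / (√3·V_L·cosφ) = 140269 / (1.732 × 230 × 0.73) = 482 A

482 A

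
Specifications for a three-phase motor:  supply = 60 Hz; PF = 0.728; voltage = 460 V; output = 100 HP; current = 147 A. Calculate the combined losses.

P_in = √3·V·I·cosφ = 1.732×460×147×0.728 = 85262 W
P_out = 100×746 = 74600 W
Losses = P_in − P_out = 85262 − 74600 = 10662 W

10700 W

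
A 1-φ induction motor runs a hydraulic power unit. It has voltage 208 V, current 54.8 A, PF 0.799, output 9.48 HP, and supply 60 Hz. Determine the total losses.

P_in = V·I·cosφ = 208×54.8×0.799 = 9107 W
P_out = 9.48×746 = 7072 W
Losses = P_in − P_out = 9107 − 7072 = 2035 W

2.04 kW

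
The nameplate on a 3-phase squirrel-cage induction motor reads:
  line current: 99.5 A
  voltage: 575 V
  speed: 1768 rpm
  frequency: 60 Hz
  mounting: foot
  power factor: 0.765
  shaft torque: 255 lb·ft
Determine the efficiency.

τ = 255 lb·ft × 1.356 = 345.8 N·m
ω = 2π × 1768/60 = 185.1 rad/s; P_out = τω = 345.8 × 185.1 = 64008 W
P_in = √3·V_L·I_L·cosφ = 1.732 × 575 × 99.5 × 0.765 = 75805 W
η = P_out / P_in = 64008 / 75805 = 0.844 = 84.4%

84.4 %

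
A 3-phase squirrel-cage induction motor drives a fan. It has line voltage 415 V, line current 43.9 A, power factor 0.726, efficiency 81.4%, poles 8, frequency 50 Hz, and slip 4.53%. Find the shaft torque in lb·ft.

P_in = √3·V·I·cosφ = 1.732 × 415 × 43.9 × 0.726 = 22909 W
P_out = η·P_in = 0.814 × 22909 = 18648 W
n_s = 120×50/8 = 750 rpm; n = 750×(1−0.0453) = 716 rpm
ω = 2π×716/60 = 74.98 rad/s
τ = P_out/ω = 18648/74.98 = 248.7 N·m
In lb·ft: 248.7/1.356 = 183 lb·ft

183 lb·ft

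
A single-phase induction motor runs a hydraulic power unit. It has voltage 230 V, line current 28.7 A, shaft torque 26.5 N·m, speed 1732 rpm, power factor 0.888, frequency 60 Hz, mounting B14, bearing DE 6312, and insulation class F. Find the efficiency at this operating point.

ω = 2π × 1732/60 = 181.4 rad/s; P_out = τω = 26.5 × 181.4 = 4807 W
P_in = V·I·cosφ = 230 × 28.7 × 0.888 = 5862 W
η = P_out / P_in = 4807 / 5862 = 0.820 = 82.0%

82.0 %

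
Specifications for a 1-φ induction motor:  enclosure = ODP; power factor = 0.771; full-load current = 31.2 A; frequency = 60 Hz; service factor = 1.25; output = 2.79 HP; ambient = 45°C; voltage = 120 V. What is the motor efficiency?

72.1 %

P_out = 2.79 × 746 = 2081 W
P_in = V·I·cosφ = 120 × 31.2 × 0.771 = 2887 W
η = P_out / P_in = 2081 / 2887 = 0.721 = 72.1%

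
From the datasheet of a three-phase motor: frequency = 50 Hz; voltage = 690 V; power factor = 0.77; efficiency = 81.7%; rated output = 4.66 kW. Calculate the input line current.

P_out = 4.66 kW = 4660 W
P_in = P_out / η = 4660 / 0.817 = 5704 W
I_L = P_in / (√3·V_L·cosφ) = 5704 / (1.732 × 690 × 0.77) = 6.2 A

6.2 A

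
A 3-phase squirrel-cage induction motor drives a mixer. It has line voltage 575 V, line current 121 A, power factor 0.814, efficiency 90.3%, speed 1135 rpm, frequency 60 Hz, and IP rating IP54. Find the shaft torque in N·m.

745 N·m

P_in = √3·V·I·cosφ = 1.732 × 575 × 121 × 0.814 = 98090 W
P_out = η·P_in = 0.903 × 98090 = 88575 W
n = 1135 rpm
ω = 2π×1135/60 = 118.9 rad/s
τ = P_out/ω = 88575/118.9 = 745 N·m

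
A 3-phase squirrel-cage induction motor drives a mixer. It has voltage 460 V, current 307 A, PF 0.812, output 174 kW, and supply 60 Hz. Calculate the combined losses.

24.6 kW

P_in = √3·V·I·cosφ = 1.732×460×307×0.812 = 198610 W
P_out = 174000 W
Losses = P_in − P_out = 198610 − 174000 = 24610 W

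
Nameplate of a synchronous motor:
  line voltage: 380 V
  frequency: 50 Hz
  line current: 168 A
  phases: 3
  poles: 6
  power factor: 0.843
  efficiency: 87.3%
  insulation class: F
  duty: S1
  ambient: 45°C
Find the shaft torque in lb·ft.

P_in = √3·V·I·cosφ = 1.732 × 380 × 168 × 0.843 = 93211 W
P_out = η·P_in = 0.873 × 93211 = 81373 W
n = n_s = 120×50/6 = 1000 rpm (synchronous)
ω = 2π×1000/60 = 104.7 rad/s
τ = P_out/ω = 81373/104.7 = 777.2 N·m
In lb·ft: 777.2/1.356 = 573 lb·ft

573 lb·ft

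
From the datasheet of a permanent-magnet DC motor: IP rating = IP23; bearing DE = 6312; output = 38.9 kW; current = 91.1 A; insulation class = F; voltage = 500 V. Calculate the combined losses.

P_in = V·I = 500×91.1 = 45550 W
P_out = 38900 W
Losses = P_in − P_out = 45550 − 38900 = 6650 W

6.65 kW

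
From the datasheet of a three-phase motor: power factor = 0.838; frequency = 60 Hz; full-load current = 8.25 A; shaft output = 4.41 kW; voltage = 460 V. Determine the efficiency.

80.1 %

P_out = 4.41 kW = 4410 W
P_in = √3·V_L·I_L·cosφ = 1.732 × 460 × 8.25 × 0.838 = 5508 W
η = P_out / P_in = 4410 / 5508 = 0.801 = 80.1%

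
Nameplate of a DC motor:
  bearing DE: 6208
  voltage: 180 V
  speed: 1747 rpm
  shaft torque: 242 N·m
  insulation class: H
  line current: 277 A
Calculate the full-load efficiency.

88.8 %

ω = 2π × 1747/60 = 182.9 rad/s; P_out = τω = 242 × 182.9 = 44262 W
P_in = V·I = 180 × 277 = 49860 W
η = P_out / P_in = 44262 / 49860 = 0.888 = 88.8%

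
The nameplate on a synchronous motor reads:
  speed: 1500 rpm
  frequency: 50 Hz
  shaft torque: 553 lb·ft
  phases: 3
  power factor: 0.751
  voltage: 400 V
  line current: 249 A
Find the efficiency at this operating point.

90.9 %

τ = 553 lb·ft × 1.356 = 749.9 N·m
ω = 2π × 1500/60 = 157.1 rad/s; P_out = τω = 749.9 × 157.1 = 117809 W
P_in = √3·V_L·I_L·cosφ = 1.732 × 400 × 249 × 0.751 = 129553 W
η = P_out / P_in = 117809 / 129553 = 0.909 = 90.9%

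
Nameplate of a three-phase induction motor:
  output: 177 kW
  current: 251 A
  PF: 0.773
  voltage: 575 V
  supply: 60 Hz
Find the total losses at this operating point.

16.2 kW

P_in = √3·V·I·cosφ = 1.732×575×251×0.773 = 193228 W
P_out = 177000 W
Losses = P_in − P_out = 193228 − 177000 = 16228 W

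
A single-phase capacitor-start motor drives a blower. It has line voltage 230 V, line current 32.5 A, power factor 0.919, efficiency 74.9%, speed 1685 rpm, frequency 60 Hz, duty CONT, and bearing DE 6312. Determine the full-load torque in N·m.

29.2 N·m

P_in = V·I·cosφ = 230 × 32.5 × 0.919 = 6870 W
P_out = η·P_in = 0.749 × 6870 = 5146 W
n = 1685 rpm
ω = 2π×1685/60 = 176.5 rad/s
τ = P_out/ω = 5146/176.5 = 29.2 N·m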